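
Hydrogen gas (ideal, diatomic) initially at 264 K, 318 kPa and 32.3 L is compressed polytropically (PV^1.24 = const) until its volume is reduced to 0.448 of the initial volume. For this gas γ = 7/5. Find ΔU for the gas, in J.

5460 J

n = P₁V₁/(RT₁) = 318×32.3/(8.314×264) = 4.68 mol.
Polytropic n=1.24: T₂ = T₁(V₁/V₂)^(n−1) = 264×(2.23)^0.24 = 320 K; P₂ = P₁(V₁/V₂)^n = 861 kPa.
For an ideal gas ΔU = nCvΔT with Cv = (5/2)R = 20.8 J/(mol·K).
ΔU = 4.68×20.8×(320−264) = 5460 J.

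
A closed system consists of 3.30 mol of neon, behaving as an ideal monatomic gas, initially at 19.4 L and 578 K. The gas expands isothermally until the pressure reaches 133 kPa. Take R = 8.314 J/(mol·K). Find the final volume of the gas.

119 L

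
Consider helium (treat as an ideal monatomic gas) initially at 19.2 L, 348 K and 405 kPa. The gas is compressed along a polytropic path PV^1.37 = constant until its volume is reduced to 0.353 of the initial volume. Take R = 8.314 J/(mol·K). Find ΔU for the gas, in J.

n = P₁V₁/(RT₁) = 405×19.2/(8.314×348) = 2.69 mol.
Polytropic n=1.37: T₂ = T₁(V₁/V₂)^(n−1) = 348×(2.83)^0.37 = 512 K; P₂ = P₁(V₁/V₂)^n = 1690 kPa.
For an ideal gas ΔU = nCvΔT with Cv = (3/2)R = 12.5 J/(mol·K).
ΔU = 2.69×12.5×(512−348) = 5480 J.

5480 J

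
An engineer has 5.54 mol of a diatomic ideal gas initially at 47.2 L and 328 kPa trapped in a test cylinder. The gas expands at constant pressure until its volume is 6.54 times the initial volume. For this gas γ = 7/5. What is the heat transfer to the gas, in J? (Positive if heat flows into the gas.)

T₁ = P₁V₁/(nR) = 328×47.2/(5.54×8.314) = 336 K.
Isobaric: P stays 328 kPa; V/T = const ⇒ T₂ = 2200 K, V₂ = 309 L.
W = PΔV = 328×(309−47.2) kPa·L = 85800 J.
ΔU = nCvΔT = 5.54×20.8×(2200−336) = 214000 J.
Q = ΔU + W = nCpΔT = 300000 J.

300000 J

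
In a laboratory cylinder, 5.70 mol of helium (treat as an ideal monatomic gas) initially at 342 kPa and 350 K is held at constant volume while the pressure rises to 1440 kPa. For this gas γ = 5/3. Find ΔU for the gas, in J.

79900 J

V₁ = nRT₁/P₁ = 5.70×8.314×350/342 = 48.5 L.
Isochoric: V stays 48.5 L; P/T = const ⇒ T₂ = 1470 K, P₂ = 1440 kPa.
For an ideal gas ΔU = nCvΔT with Cv = (3/2)R = 12.5 J/(mol·K).
ΔU = 5.70×12.5×(1470−350) = 79900 J.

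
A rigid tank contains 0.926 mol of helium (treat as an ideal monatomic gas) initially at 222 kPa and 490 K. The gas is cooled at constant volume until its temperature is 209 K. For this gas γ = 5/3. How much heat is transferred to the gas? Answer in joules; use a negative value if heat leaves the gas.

-3250 J

V₁ = nRT₁/P₁ = 0.926×8.314×490/222 = 17.0 L.
Isochoric: V stays 17.0 L; P/T = const ⇒ T₂ = 209 K, P₂ = 94.7 kPa.
W = 0 (no volume change).
ΔU = nCvΔT = 0.926×12.5×(209−490) = -3250 J.
Q = ΔU = -3250 J.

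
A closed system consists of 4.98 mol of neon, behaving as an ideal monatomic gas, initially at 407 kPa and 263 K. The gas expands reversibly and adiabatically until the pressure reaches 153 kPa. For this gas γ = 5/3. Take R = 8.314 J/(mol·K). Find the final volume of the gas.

48.1 L

V₁ = nRT₁/P₁ = 4.98×8.314×263/407 = 26.8 L.
Adiabatic: T₂/T₁ = (P₂/P₁)^((γ−1)/γ) ⇒ T₂ = 263×(0.376)^0.400 = 178 K; V₂ = 48.1 L.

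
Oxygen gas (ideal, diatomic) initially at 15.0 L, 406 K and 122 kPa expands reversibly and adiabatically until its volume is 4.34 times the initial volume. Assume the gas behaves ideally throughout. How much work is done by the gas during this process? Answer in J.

2030 J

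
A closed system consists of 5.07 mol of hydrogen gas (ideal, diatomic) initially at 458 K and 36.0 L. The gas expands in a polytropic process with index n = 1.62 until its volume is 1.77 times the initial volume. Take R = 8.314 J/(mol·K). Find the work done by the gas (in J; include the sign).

9280 J

P₁ = nRT₁/V₁ = 5.07×8.314×458/36.0 = 536 kPa.
Polytropic n=1.62: T₂ = T₁(V₁/V₂)^(n−1) = 458×(0.565)^0.62 = 321 K; P₂ = P₁(V₁/V₂)^n = 213 kPa.
W = (P₁V₁−P₂V₂)/(n−1) = (536×36.0−213×63.7)/0.62 = 9280 J.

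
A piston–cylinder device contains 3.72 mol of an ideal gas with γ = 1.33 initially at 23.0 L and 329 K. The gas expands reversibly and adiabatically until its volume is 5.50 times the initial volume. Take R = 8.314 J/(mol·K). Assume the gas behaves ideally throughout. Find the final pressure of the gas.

45.8 kPa

P₁ = nRT₁/V₁ = 3.72×8.314×329/23.0 = 442 kPa.
Adiabatic: TV^(γ−1) = const ⇒ T₂ = 329×(0.182)^0.330 = 187 K; PV^γ = const ⇒ P₂ = 45.8 kPa.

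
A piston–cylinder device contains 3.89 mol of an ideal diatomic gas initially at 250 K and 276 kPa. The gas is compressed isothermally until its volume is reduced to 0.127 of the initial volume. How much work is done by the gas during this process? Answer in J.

V₁ = nRT₁/P₁ = 3.89×8.314×250/276 = 29.3 L.
Isothermal: T stays 250 K; PV = const ⇒ V₂ = 3.72 L, P₂ = 2170 kPa.
W = nRT ln(V₂/V₁) = 3.89×8.314×250×ln(0.127) = -16700 J.

-16700 J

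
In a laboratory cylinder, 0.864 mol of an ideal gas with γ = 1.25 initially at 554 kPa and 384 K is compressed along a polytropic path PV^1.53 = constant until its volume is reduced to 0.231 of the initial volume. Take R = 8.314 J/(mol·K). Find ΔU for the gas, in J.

V₁ = nRT₁/P₁ = 0.864×8.314×384/554 = 4.98 L.
Polytropic n=1.53: T₂ = T₁(V₁/V₂)^(n−1) = 384×(4.33)^0.53 = 835 K; P₂ = P₁(V₁/V₂)^n = 5210 kPa.
For an ideal gas ΔU = nCvΔT with Cv = R/(γ−1) = 33.3 J/(mol·K).
ΔU = 0.864×33.3×(835−384) = 13000 J.

13000 J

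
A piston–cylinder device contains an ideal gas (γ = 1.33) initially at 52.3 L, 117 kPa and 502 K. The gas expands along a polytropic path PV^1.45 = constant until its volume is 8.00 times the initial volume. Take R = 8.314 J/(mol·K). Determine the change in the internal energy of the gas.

-11300 J

n = P₁V₁/(RT₁) = 117×52.3/(8.314×502) = 1.47 mol.
Polytropic n=1.45: T₂ = T₁(V₁/V₂)^(n−1) = 502×(0.125)^0.45 = 197 K; P₂ = P₁(V₁/V₂)^n = 5.74 kPa.
For an ideal gas ΔU = nCvΔT with Cv = R/(γ−1) = 25.2 J/(mol·K).
ΔU = 1.47×25.2×(197−502) = -11300 J.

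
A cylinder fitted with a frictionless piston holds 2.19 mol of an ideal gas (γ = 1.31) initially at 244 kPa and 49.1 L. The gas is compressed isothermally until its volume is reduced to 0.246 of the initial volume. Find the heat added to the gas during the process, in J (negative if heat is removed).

T₁ = P₁V₁/(nR) = 244×49.1/(2.19×8.314) = 658 K.
Isothermal: T stays 658 K; PV = const ⇒ V₂ = 12.1 L, P₂ = 992 kPa.
ΔU = 0 (ideal gas, T constant).
W = nRT ln(V₂/V₁) = 2.19×8.314×658×ln(0.246) = -16800 J.
Q = ΔU + W = -16800 J.

-16800 J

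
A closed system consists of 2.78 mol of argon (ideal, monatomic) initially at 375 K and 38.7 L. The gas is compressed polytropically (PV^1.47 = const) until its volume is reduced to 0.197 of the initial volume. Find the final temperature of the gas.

P₁ = nRT₁/V₁ = 2.78×8.314×375/38.7 = 224 kPa.
Polytropic n=1.47: T₂ = T₁(V₁/V₂)^(n−1) = 375×(5.08)^0.47 = 805 K; P₂ = P₁(V₁/V₂)^n = 2440 kPa.

805 K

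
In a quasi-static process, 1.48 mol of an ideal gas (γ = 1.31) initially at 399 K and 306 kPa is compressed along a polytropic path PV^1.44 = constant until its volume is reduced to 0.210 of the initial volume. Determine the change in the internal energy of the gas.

15600 J

V₁ = nRT₁/P₁ = 1.48×8.314×399/306 = 16.0 L.
Polytropic n=1.44: T₂ = T₁(V₁/V₂)^(n−1) = 399×(4.76)^0.44 = 793 K; P₂ = P₁(V₁/V₂)^n = 2900 kPa.
For an ideal gas ΔU = nCvΔT with Cv = R/(γ−1) = 26.8 J/(mol·K).
ΔU = 1.48×26.8×(793−399) = 15600 J.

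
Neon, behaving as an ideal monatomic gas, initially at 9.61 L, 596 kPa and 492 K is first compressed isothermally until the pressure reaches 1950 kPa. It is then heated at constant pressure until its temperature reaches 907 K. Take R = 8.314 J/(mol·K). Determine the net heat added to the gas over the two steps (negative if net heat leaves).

5290 J

n = P₁V₁/(RT₁) = 596×9.61/(8.314×492) = 1.40 mol.
Step 1 — Isothermal: T stays 492 K; PV = const ⇒ V₂ = 2.94 L, P₂ = 1950 kPa.
ΔU = 0 (ideal gas, T constant).
W = nRT ln(V₂/V₁) = 1.40×8.314×492×ln(0.306) = -6790 J.
Q = ΔU + W = -6790 J.
State after step 1: P = 1950 kPa, V = 2.94 L, T = 492 K.
Step 2 — Isobaric: P stays 1950 kPa; V/T = const ⇒ T₂ = 907 K, V₂ = 5.41 L.
W = PΔV = 1950×(5.41−2.94) kPa·L = 4830 J.
ΔU = nCvΔT = 1.40×12.5×(907−492) = 7250 J.
Q = ΔU + W = nCpΔT = 12100 J.
Net over both steps: W = -1960 J, Q = 5290 J, ΔU = 7250 J.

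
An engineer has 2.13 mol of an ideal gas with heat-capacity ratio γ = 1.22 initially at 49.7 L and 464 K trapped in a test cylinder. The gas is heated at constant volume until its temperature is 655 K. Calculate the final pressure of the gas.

233 kPa

P₁ = nRT₁/V₁ = 2.13×8.314×464/49.7 = 165 kPa.
Isochoric: V stays 49.7 L; P/T = const ⇒ T₂ = 655 K, P₂ = 233 kPa.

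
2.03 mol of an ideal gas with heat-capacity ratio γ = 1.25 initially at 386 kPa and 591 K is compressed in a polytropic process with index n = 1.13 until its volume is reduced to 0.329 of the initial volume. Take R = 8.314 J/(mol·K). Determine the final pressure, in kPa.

V₁ = nRT₁/P₁ = 2.03×8.314×591/386 = 25.8 L.
Polytropic n=1.13: T₂ = T₁(V₁/V₂)^(n−1) = 591×(3.04)^0.13 = 683 K; P₂ = P₁(V₁/V₂)^n = 1360 kPa.

1360 kPa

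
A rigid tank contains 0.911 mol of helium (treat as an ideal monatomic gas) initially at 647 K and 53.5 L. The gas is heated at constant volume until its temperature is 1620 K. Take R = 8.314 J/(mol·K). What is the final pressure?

229 kPa

P₁ = nRT₁/V₁ = 0.911×8.314×647/53.5 = 91.6 kPa.
Isochoric: V stays 53.5 L; P/T = const ⇒ T₂ = 1620 K, P₂ = 229 kPa.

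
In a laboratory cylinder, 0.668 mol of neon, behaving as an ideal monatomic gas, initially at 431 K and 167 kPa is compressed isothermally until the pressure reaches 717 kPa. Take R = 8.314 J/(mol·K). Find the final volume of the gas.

3.34 L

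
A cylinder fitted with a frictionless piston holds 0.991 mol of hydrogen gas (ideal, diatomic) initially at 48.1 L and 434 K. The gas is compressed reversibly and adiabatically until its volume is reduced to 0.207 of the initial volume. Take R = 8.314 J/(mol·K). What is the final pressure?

P₁ = nRT₁/V₁ = 0.991×8.314×434/48.1 = 74.3 kPa.
Adiabatic: TV^(γ−1) = const ⇒ T₂ = 434×(4.83)^0.400 = 815 K; PV^γ = const ⇒ P₂ = 674 kPa.

674 kPa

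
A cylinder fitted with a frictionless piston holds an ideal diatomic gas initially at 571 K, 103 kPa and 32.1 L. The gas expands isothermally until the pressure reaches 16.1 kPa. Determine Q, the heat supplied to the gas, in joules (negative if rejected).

6140 J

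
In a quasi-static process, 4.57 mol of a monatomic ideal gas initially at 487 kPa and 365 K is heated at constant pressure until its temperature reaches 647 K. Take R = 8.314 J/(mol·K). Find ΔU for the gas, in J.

V₁ = nRT₁/P₁ = 4.57×8.314×365/487 = 28.5 L.
Isobaric: P stays 487 kPa; V/T = const ⇒ T₂ = 647 K, V₂ = 50.5 L.
For an ideal gas ΔU = nCvΔT with Cv = (3/2)R = 12.5 J/(mol·K).
ΔU = 4.57×12.5×(647−365) = 16100 J.

16100 J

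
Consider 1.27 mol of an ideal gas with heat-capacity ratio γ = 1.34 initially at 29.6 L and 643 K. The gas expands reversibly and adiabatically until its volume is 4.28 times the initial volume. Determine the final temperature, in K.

392 K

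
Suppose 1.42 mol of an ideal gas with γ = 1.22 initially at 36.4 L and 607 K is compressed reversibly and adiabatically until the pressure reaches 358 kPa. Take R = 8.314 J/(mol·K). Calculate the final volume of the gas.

P₁ = nRT₁/V₁ = 1.42×8.314×607/36.4 = 197 kPa.
Adiabatic: T₂/T₁ = (P₂/P₁)^((γ−1)/γ) ⇒ T₂ = 607×(1.82)^0.180 = 676 K; V₂ = 22.3 L.

22.3 L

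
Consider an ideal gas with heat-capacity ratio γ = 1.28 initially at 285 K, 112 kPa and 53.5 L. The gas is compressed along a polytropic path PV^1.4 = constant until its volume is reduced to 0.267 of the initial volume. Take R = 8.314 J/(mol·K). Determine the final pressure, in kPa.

711 kPa

Polytropic n=1.4: T₂ = T₁(V₁/V₂)^(n−1) = 285×(3.75)^0.40 = 483 K; P₂ = P₁(V₁/V₂)^n = 711 kPa.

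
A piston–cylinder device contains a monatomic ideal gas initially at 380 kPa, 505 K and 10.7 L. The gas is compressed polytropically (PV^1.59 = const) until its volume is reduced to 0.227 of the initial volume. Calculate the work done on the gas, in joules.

n = P₁V₁/(RT₁) = 380×10.7/(8.314×505) = 0.968 mol.
Polytropic n=1.59: T₂ = T₁(V₁/V₂)^(n−1) = 505×(4.41)^0.59 = 1210 K; P₂ = P₁(V₁/V₂)^n = 4020 kPa.
W = (P₁V₁−P₂V₂)/(n−1) = (380×10.7−4020×2.43)/0.59 = -9640 J.
Work done on the gas = −W_by = 9640 J.

9640 J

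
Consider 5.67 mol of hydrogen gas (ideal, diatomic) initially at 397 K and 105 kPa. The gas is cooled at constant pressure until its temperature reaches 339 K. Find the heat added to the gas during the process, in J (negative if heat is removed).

-9570 J

V₁ = nRT₁/P₁ = 5.67×8.314×397/105 = 178 L.
Isobaric: P stays 105 kPa; V/T = const ⇒ T₂ = 339 K, V₂ = 152 L.
W = PΔV = 105×(152−178) kPa·L = -2730 J.
ΔU = nCvΔT = 5.67×20.8×(339−397) = -6840 J.
Q = ΔU + W = nCpΔT = -9570 J.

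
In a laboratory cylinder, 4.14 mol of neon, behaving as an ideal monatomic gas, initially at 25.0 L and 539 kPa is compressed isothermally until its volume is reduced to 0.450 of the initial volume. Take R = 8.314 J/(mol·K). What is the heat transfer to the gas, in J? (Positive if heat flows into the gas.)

T₁ = P₁V₁/(nR) = 539×25.0/(4.14×8.314) = 391 K.
Isothermal: T stays 391 K; PV = const ⇒ V₂ = 11.2 L, P₂ = 1200 kPa.
ΔU = 0 (ideal gas, T constant).
W = nRT ln(V₂/V₁) = 4.14×8.314×391×ln(0.450) = -10800 J.
Q = ΔU + W = -10800 J.

-10800 J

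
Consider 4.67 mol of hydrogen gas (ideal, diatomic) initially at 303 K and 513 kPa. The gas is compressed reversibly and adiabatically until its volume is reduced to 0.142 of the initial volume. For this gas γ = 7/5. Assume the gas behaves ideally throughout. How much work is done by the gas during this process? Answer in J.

V₁ = nRT₁/P₁ = 4.67×8.314×303/513 = 22.9 L.
Adiabatic: TV^(γ−1) = const ⇒ T₂ = 303×(7.04)^0.400 = 661 K; PV^γ = const ⇒ P₂ = 7890 kPa.
ΔU = nCvΔT = 4.67×20.8×(661−303) = 34800 J.
Q = 0 for an adiabatic process, so W = −ΔU = -34800 J.

-34800 J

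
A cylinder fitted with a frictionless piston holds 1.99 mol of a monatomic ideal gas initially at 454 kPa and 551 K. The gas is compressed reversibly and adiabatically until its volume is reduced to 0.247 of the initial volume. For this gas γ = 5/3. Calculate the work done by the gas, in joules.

V₁ = nRT₁/P₁ = 1.99×8.314×551/454 = 20.1 L.
Adiabatic: TV^(γ−1) = const ⇒ T₂ = 551×(4.05)^0.667 = 1400 K; PV^γ = const ⇒ P₂ = 4670 kPa.
ΔU = nCvΔT = 1.99×12.5×(1400−551) = 21100 J.
Q = 0 for an adiabatic process, so W = −ΔU = -21100 J.

-21100 J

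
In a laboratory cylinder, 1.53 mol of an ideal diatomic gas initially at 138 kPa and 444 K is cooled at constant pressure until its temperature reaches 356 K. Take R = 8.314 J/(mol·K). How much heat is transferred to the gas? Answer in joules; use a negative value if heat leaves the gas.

-3920 J

V₁ = nRT₁/P₁ = 1.53×8.314×444/138 = 40.9 L.
Isobaric: P stays 138 kPa; V/T = const ⇒ T₂ = 356 K, V₂ = 32.8 L.
W = PΔV = 138×(32.8−40.9) kPa·L = -1120 J.
ΔU = nCvΔT = 1.53×20.8×(356−444) = -2800 J.
Q = ΔU + W = nCpΔT = -3920 J.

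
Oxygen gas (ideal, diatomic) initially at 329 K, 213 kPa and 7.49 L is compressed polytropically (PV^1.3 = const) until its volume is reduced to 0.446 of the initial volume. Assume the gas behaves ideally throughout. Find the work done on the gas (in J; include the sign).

n = P₁V₁/(RT₁) = 213×7.49/(8.314×329) = 0.583 mol.
Polytropic n=1.3: T₂ = T₁(V₁/V₂)^(n−1) = 329×(2.24)^0.30 = 419 K; P₂ = P₁(V₁/V₂)^n = 608 kPa.
W = (P₁V₁−P₂V₂)/(n−1) = (213×7.49−608×3.34)/0.30 = -1460 J.
Work done on the gas = −W_by = 1460 J.

1460 J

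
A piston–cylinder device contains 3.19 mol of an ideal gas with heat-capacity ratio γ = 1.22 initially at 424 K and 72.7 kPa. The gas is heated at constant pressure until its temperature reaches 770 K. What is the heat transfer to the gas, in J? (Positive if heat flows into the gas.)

V₁ = nRT₁/P₁ = 3.19×8.314×424/72.7 = 155 L.
Isobaric: P stays 72.7 kPa; V/T = const ⇒ T₂ = 770 K, V₂ = 281 L.
W = PΔV = 72.7×(281−155) kPa·L = 9180 J.
ΔU = nCvΔT = 3.19×37.8×(770−424) = 41700 J.
Q = ΔU + W = nCpΔT = 50900 J.

50900 J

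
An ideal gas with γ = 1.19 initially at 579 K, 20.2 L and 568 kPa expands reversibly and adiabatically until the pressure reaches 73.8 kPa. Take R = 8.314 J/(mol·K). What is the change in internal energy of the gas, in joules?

-16800 J

n = P₁V₁/(RT₁) = 568×20.2/(8.314×579) = 2.38 mol.
Adiabatic: T₂/T₁ = (P₂/P₁)^((γ−1)/γ) ⇒ T₂ = 579×(0.130)^0.160 = 418 K; V₂ = 112 L.
For an ideal gas ΔU = nCvΔT with Cv = R/(γ−1) = 43.8 J/(mol·K).
ΔU = 2.38×43.8×(418−579) = -16800 J.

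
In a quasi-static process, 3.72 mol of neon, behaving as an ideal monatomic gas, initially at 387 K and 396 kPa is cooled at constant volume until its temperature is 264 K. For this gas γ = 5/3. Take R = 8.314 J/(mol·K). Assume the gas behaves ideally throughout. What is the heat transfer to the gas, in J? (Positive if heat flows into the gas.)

V₁ = nRT₁/P₁ = 3.72×8.314×387/396 = 30.2 L.
Isochoric: V stays 30.2 L; P/T = const ⇒ T₂ = 264 K, P₂ = 270 kPa.
W = 0 (no volume change).
ΔU = nCvΔT = 3.72×12.5×(264−387) = -5710 J.
Q = ΔU = -5710 J.

-5710 J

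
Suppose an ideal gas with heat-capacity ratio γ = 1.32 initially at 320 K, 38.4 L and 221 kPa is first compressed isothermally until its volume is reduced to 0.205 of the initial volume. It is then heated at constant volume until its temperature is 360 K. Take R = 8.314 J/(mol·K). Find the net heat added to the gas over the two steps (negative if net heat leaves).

n = P₁V₁/(RT₁) = 221×38.4/(8.314×320) = 3.19 mol.
Step 1 — Isothermal: T stays 320 K; PV = const ⇒ V₂ = 7.87 L, P₂ = 1080 kPa.
ΔU = 0 (ideal gas, T constant).
W = nRT ln(V₂/V₁) = 3.19×8.314×320×ln(0.205) = -13400 J.
Q = ΔU + W = -13400 J.
State after step 1: P = 1080 kPa, V = 7.87 L, T = 320 K.
Step 2 — Isochoric: V stays 7.87 L; P/T = const ⇒ T₂ = 360 K, P₂ = 1210 kPa.
W = 0 (no volume change).
ΔU = nCvΔT = 3.19×26.0×(360−320) = 3310 J.
Q = ΔU = 3310 J.
Net over both steps: W = -13400 J, Q = -10100 J, ΔU = 3310 J.

-10100 J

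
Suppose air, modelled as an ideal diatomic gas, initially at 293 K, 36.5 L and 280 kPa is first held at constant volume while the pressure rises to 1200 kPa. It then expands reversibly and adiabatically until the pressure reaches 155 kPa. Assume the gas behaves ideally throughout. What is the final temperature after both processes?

n = P₁V₁/(RT₁) = 280×36.5/(8.314×293) = 4.20 mol.
Step 1 — Isochoric: V stays 36.5 L; P/T = const ⇒ T₂ = 1260 K, P₂ = 1200 kPa.
W = 0 (no volume change).
ΔU = nCvΔT = 4.20×20.8×(1260−293) = 84000 J.
Q = ΔU = 84000 J.
State after step 1: P = 1200 kPa, V = 36.5 L, T = 1260 K.
Step 2 — Adiabatic: T₂/T₁ = (P₂/P₁)^((γ−1)/γ) ⇒ T₂ = 1260×(0.129)^0.286 = 700 K; V₂ = 157 L.
ΔU = nCvΔT = 4.20×20.8×(700−1260) = -48500 J.
Q = 0 for an adiabatic process, so W = −ΔU = 48500 J.
Net over both steps: W = 48500 J, Q = 84000 J, ΔU = 35500 J.

700 K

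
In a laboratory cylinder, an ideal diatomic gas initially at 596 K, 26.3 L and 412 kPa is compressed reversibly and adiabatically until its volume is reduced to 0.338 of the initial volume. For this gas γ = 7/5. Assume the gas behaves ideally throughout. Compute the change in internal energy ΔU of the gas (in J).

n = P₁V₁/(RT₁) = 412×26.3/(8.314×596) = 2.19 mol.
Adiabatic: TV^(γ−1) = const ⇒ T₂ = 596×(2.96)^0.400 = 920 K; PV^γ = const ⇒ P₂ = 1880 kPa.
For an ideal gas ΔU = nCvΔT with Cv = (5/2)R = 20.8 J/(mol·K).
ΔU = 2.19×20.8×(920−596) = 14700 J.

14700 J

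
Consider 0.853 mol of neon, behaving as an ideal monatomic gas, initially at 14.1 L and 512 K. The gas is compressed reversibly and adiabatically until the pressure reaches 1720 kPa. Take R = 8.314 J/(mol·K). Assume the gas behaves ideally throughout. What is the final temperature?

P₁ = nRT₁/V₁ = 0.853×8.314×512/14.1 = 258 kPa.
Adiabatic: T₂/T₁ = (P₂/P₁)^((γ−1)/γ) ⇒ T₂ = 512×(6.68)^0.400 = 1090 K; V₂ = 4.51 L.

1090 K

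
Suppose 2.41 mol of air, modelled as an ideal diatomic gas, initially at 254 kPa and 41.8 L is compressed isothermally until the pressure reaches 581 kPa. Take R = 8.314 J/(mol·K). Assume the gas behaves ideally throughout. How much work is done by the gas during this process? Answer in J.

T₁ = P₁V₁/(nR) = 254×41.8/(2.41×8.314) = 530 K.
Isothermal: T stays 530 K; PV = const ⇒ V₂ = 18.3 L, P₂ = 581 kPa.
W = nRT ln(V₂/V₁) = 2.41×8.314×530×ln(0.437) = -8780 J.

-8780 J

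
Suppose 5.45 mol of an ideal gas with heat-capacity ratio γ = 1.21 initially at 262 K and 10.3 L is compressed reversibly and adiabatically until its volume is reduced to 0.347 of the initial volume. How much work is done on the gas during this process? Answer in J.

P₁ = nRT₁/V₁ = 5.45×8.314×262/10.3 = 1150 kPa.
Adiabatic: TV^(γ−1) = const ⇒ T₂ = 262×(2.88)^0.210 = 327 K; PV^γ = const ⇒ P₂ = 4150 kPa.
ΔU = nCvΔT = 5.45×39.6×(327−262) = 14100 J.
Q = 0 for an adiabatic process, so W = −ΔU = -14100 J.
Work done on the gas = −W_by = 14100 J.

14100 J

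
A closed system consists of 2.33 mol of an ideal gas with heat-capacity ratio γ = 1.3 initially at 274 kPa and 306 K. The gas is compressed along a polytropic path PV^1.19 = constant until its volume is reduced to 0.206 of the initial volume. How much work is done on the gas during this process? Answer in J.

10900 J

V₁ = nRT₁/P₁ = 2.33×8.314×306/274 = 21.6 L.
Polytropic n=1.19: T₂ = T₁(V₁/V₂)^(n−1) = 306×(4.85)^0.19 = 413 K; P₂ = P₁(V₁/V₂)^n = 1800 kPa.
W = (P₁V₁−P₂V₂)/(n−1) = (274×21.6−1800×4.46)/0.19 = -10900 J.
Work done on the gas = −W_by = 10900 J.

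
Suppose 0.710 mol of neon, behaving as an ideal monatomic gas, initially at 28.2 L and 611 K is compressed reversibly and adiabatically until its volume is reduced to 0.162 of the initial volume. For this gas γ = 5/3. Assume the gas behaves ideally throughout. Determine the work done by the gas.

-12800 J

P₁ = nRT₁/V₁ = 0.710×8.314×611/28.2 = 128 kPa.
Adiabatic: TV^(γ−1) = const ⇒ T₂ = 611×(6.17)^0.667 = 2060 K; PV^γ = const ⇒ P₂ = 2660 kPa.
ΔU = nCvΔT = 0.710×12.5×(2060−611) = 12800 J.
Q = 0 for an adiabatic process, so W = −ΔU = -12800 J.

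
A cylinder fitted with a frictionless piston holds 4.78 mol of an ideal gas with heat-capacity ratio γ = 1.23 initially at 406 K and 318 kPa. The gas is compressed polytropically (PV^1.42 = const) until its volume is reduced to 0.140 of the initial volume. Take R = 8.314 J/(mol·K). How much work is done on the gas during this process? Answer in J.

V₁ = nRT₁/P₁ = 4.78×8.314×406/318 = 50.7 L.
Polytropic n=1.42: T₂ = T₁(V₁/V₂)^(n−1) = 406×(7.14)^0.42 = 927 K; P₂ = P₁(V₁/V₂)^n = 5190 kPa.
W = (P₁V₁−P₂V₂)/(n−1) = (318×50.7−5190×7.10)/0.42 = -49300 J.
Work done on the gas = −W_by = 49300 J.

49300 J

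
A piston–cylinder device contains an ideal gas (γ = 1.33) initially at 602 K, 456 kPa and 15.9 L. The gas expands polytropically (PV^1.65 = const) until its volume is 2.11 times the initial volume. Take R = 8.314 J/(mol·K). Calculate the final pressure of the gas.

133 kPa

Polytropic n=1.65: T₂ = T₁(V₁/V₂)^(n−1) = 602×(0.474)^0.65 = 371 K; P₂ = P₁(V₁/V₂)^n = 133 kPa.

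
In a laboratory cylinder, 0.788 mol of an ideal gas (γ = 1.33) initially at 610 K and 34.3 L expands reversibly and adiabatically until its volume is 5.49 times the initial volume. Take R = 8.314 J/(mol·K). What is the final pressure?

P₁ = nRT₁/V₁ = 0.788×8.314×610/34.3 = 117 kPa.
Adiabatic: TV^(γ−1) = const ⇒ T₂ = 610×(0.182)^0.330 = 348 K; PV^γ = const ⇒ P₂ = 12.1 kPa.

12.1 kPa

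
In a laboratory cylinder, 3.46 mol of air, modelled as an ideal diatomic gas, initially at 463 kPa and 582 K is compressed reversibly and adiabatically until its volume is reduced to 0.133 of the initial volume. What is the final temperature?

1300 K

V₁ = nRT₁/P₁ = 3.46×8.314×582/463 = 36.2 L.
Adiabatic: TV^(γ−1) = const ⇒ T₂ = 582×(7.52)^0.400 = 1300 K; PV^γ = const ⇒ P₂ = 7800 kPa.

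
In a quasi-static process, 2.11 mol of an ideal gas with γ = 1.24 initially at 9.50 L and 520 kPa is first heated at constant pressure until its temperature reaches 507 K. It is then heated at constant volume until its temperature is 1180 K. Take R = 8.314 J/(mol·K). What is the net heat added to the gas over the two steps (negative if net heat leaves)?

69600 J

T₁ = P₁V₁/(nR) = 520×9.50/(2.11×8.314) = 282 K.
Step 1 — Isobaric: P stays 520 kPa; V/T = const ⇒ T₂ = 507 K, V₂ = 17.1 L.
W = PΔV = 520×(17.1−9.50) kPa·L = 3950 J.
ΔU = nCvΔT = 2.11×34.6×(507−282) = 16500 J.
Q = ΔU + W = nCpΔT = 20400 J.
State after step 1: P = 520 kPa, V = 17.1 L, T = 507 K.
Step 2 — Isochoric: V stays 17.1 L; P/T = const ⇒ T₂ = 1180 K, P₂ = 1210 kPa.
W = 0 (no volume change).
ΔU = nCvΔT = 2.11×34.6×(1180−507) = 49200 J.
Q = ΔU = 49200 J.
Net over both steps: W = 3950 J, Q = 69600 J, ΔU = 65700 J.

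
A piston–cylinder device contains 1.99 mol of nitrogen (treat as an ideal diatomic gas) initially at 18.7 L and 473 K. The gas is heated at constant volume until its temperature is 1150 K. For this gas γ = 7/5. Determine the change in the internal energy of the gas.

P₁ = nRT₁/V₁ = 1.99×8.314×473/18.7 = 418 kPa.
Isochoric: V stays 18.7 L; P/T = const ⇒ T₂ = 1150 K, P₂ = 1020 kPa.
For an ideal gas ΔU = nCvΔT with Cv = (5/2)R = 20.8 J/(mol·K).
ΔU = 1.99×20.8×(1150−473) = 28000 J.

28000 J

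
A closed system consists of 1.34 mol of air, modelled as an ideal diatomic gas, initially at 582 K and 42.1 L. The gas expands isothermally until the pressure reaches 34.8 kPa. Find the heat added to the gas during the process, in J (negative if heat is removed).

P₁ = nRT₁/V₁ = 1.34×8.314×582/42.1 = 154 kPa.
Isothermal: T stays 582 K; PV = const ⇒ V₂ = 186 L, P₂ = 34.8 kPa.
ΔU = 0 (ideal gas, T constant).
W = nRT ln(V₂/V₁) = 1.34×8.314×582×ln(4.43) = 9640 J.
Q = ΔU + W = 9640 J.

9640 J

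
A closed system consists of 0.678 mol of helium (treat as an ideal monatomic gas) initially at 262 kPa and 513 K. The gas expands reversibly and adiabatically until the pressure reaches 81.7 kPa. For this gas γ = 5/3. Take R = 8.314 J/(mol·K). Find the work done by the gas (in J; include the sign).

V₁ = nRT₁/P₁ = 0.678×8.314×513/262 = 11.0 L.
Adiabatic: T₂/T₁ = (P₂/P₁)^((γ−1)/γ) ⇒ T₂ = 513×(0.312)^0.400 = 322 K; V₂ = 22.2 L.
ΔU = nCvΔT = 0.678×12.5×(322−513) = -1620 J.
Q = 0 for an adiabatic process, so W = −ΔU = 1620 J.

1620 J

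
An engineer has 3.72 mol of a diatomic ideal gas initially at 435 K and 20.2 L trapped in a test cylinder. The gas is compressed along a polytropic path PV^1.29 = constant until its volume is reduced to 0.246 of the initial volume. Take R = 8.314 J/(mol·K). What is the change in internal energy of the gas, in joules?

16900 J

P₁ = nRT₁/V₁ = 3.72×8.314×435/20.2 = 666 kPa.
Polytropic n=1.29: T₂ = T₁(V₁/V₂)^(n−1) = 435×(4.07)^0.29 = 653 K; P₂ = P₁(V₁/V₂)^n = 4070 kPa.
For an ideal gas ΔU = nCvΔT with Cv = (5/2)R = 20.8 J/(mol·K).
ΔU = 3.72×20.8×(653−435) = 16900 J.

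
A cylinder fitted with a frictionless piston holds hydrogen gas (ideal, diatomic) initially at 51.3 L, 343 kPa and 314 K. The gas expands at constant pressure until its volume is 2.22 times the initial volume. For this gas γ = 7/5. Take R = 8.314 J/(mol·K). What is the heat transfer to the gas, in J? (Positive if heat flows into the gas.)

n = P₁V₁/(RT₁) = 343×51.3/(8.314×314) = 6.74 mol.
Isobaric: P stays 343 kPa; V/T = const ⇒ T₂ = 697 K, V₂ = 114 L.
W = PΔV = 343×(114−51.3) kPa·L = 21500 J.
ΔU = nCvΔT = 6.74×20.8×(697−314) = 53700 J.
Q = ΔU + W = nCpΔT = 75100 J.

75100 J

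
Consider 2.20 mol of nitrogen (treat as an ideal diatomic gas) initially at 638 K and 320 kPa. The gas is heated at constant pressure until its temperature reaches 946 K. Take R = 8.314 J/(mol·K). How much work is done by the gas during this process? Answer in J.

5630 J

V₁ = nRT₁/P₁ = 2.20×8.314×638/320 = 36.5 L.
Isobaric: P stays 320 kPa; V/T = const ⇒ T₂ = 946 K, V₂ = 54.1 L.
W = PΔV = 320×(54.1−36.5) kPa·L = 5630 J.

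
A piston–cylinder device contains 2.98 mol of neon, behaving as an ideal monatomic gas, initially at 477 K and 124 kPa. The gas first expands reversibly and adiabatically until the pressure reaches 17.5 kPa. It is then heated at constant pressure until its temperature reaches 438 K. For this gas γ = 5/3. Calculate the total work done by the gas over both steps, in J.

V₁ = nRT₁/P₁ = 2.98×8.314×477/124 = 95.3 L.
Step 1 — Adiabatic: T₂/T₁ = (P₂/P₁)^((γ−1)/γ) ⇒ T₂ = 477×(0.141)^0.400 = 218 K; V₂ = 309 L.
ΔU = nCvΔT = 2.98×12.5×(218−477) = -9630 J.
Q = 0 for an adiabatic process, so W = −ΔU = 9630 J.
State after step 1: P = 17.5 kPa, V = 309 L, T = 218 K.
Step 2 — Isobaric: P stays 17.5 kPa; V/T = const ⇒ T₂ = 438 K, V₂ = 620 L.
W = PΔV = 17.5×(620−309) kPa·L = 5450 J.
ΔU = nCvΔT = 2.98×12.5×(438−218) = 8180 J.
Q = ΔU + W = nCpΔT = 13600 J.
Net over both steps: W = 15100 J, Q = 13600 J, ΔU = -1450 J.

15100 J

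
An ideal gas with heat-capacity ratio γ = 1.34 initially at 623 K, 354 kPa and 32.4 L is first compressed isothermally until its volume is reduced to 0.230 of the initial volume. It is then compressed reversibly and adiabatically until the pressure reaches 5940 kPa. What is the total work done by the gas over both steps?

-30600 J

n = P₁V₁/(RT₁) = 354×32.4/(8.314×623) = 2.21 mol.
Step 1 — Isothermal: T stays 623 K; PV = const ⇒ V₂ = 7.45 L, P₂ = 1540 kPa.
ΔU = 0 (ideal gas, T constant).
W = nRT ln(V₂/V₁) = 2.21×8.314×623×ln(0.230) = -16900 J.
Q = ΔU + W = -16900 J.
State after step 1: P = 1540 kPa, V = 7.45 L, T = 623 K.
Step 2 — Adiabatic: T₂/T₁ = (P₂/P₁)^((γ−1)/γ) ⇒ T₂ = 623×(3.86)^0.254 = 878 K; V₂ = 2.72 L.
ΔU = nCvΔT = 2.21×24.5×(878−623) = 13800 J.
Q = 0 for an adiabatic process, so W = −ΔU = -13800 J.
Net over both steps: W = -30600 J, Q = -16900 J, ΔU = 13800 J.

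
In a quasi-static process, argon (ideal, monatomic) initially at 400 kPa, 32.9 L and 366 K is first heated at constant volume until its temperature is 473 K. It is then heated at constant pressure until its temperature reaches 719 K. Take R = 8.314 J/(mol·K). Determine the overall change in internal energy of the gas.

n = P₁V₁/(RT₁) = 400×32.9/(8.314×366) = 4.32 mol.
Step 1 — Isochoric: V stays 32.9 L; P/T = const ⇒ T₂ = 473 K, P₂ = 517 kPa.
W = 0 (no volume change).
ΔU = nCvΔT = 4.32×12.5×(473−366) = 5770 J.
Q = ΔU = 5770 J.
State after step 1: P = 517 kPa, V = 32.9 L, T = 473 K.
Step 2 — Isobaric: P stays 517 kPa; V/T = const ⇒ T₂ = 719 K, V₂ = 50.0 L.
W = PΔV = 517×(50.0−32.9) kPa·L = 8850 J.
ΔU = nCvΔT = 4.32×12.5×(719−473) = 13300 J.
Q = ΔU + W = nCpΔT = 22100 J.
Net over both steps: W = 8850 J, Q = 27900 J, ΔU = 19000 J.

19000 J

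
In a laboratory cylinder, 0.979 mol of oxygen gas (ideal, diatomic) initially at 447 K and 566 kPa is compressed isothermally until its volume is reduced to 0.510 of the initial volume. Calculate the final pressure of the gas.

V₁ = nRT₁/P₁ = 0.979×8.314×447/566 = 6.43 L.
Isothermal: T stays 447 K; PV = const ⇒ V₂ = 3.28 L, P₂ = 1110 kPa.

1110 kPa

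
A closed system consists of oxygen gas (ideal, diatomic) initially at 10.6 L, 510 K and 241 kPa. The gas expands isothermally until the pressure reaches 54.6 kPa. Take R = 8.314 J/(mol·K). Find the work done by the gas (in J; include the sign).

n = P₁V₁/(RT₁) = 241×10.6/(8.314×510) = 0.602 mol.
Isothermal: T stays 510 K; PV = const ⇒ V₂ = 46.8 L, P₂ = 54.6 kPa.
W = nRT ln(V₂/V₁) = 0.602×8.314×510×ln(4.41) = 3790 J.

3790 J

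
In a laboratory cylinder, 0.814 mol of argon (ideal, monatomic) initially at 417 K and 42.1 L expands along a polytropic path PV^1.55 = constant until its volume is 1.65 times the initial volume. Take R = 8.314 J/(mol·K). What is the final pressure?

P₁ = nRT₁/V₁ = 0.814×8.314×417/42.1 = 67.0 kPa.
Polytropic n=1.55: T₂ = T₁(V₁/V₂)^(n−1) = 417×(0.606)^0.55 = 317 K; P₂ = P₁(V₁/V₂)^n = 30.8 kPa.

30.8 kPa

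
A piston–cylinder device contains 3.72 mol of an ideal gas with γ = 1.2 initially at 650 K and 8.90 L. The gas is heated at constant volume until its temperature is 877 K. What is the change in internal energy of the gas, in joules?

P₁ = nRT₁/V₁ = 3.72×8.314×650/8.90 = 2260 kPa.
Isochoric: V stays 8.90 L; P/T = const ⇒ T₂ = 877 K, P₂ = 3050 kPa.
For an ideal gas ΔU = nCvΔT with Cv = R/(γ−1) = 41.6 J/(mol·K).
ΔU = 3.72×41.6×(877−650) = 35100 J.

35100 J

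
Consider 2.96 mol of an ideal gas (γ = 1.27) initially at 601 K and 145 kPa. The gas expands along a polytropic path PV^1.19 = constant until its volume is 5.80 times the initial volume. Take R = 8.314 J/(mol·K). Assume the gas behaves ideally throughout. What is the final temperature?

V₁ = nRT₁/P₁ = 2.96×8.314×601/145 = 102 L.
Polytropic n=1.19: T₂ = T₁(V₁/V₂)^(n−1) = 601×(0.172)^0.19 = 430 K; P₂ = P₁(V₁/V₂)^n = 17.9 kPa.

430 K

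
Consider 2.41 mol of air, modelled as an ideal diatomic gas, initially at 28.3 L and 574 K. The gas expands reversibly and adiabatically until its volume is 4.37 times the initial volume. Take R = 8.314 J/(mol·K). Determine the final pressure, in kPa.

51.6 kPa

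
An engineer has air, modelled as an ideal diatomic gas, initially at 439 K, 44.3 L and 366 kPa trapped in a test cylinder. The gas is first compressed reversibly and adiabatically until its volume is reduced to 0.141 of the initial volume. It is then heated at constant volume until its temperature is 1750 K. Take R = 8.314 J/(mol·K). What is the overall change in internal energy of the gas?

n = P₁V₁/(RT₁) = 366×44.3/(8.314×439) = 4.44 mol.
Step 1 — Adiabatic: TV^(γ−1) = const ⇒ T₂ = 439×(7.09)^0.400 = 961 K; PV^γ = const ⇒ P₂ = 5680 kPa.
ΔU = nCvΔT = 4.44×20.8×(961−439) = 48200 J.
Q = 0 for an adiabatic process, so W = −ΔU = -48200 J.
State after step 1: P = 5680 kPa, V = 6.25 L, T = 961 K.
Step 2 — Isochoric: V stays 6.25 L; P/T = const ⇒ T₂ = 1750 K, P₂ = 10300 kPa.
W = 0 (no volume change).
ΔU = nCvΔT = 4.44×20.8×(1750−961) = 72800 J.
Q = ΔU = 72800 J.
Net over both steps: W = -48200 J, Q = 72800 J, ΔU = 121000 J.

121000 J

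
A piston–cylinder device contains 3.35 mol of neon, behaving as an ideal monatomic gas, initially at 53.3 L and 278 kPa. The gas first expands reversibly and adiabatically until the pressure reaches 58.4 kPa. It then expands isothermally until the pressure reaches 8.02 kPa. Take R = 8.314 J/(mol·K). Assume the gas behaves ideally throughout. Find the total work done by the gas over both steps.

T₁ = P₁V₁/(nR) = 278×53.3/(3.35×8.314) = 532 K.
Step 1 — Adiabatic: T₂/T₁ = (P₂/P₁)^((γ−1)/γ) ⇒ T₂ = 532×(0.210)^0.400 = 285 K; V₂ = 136 L.
ΔU = nCvΔT = 3.35×12.5×(285−532) = -10300 J.
Q = 0 for an adiabatic process, so W = −ΔU = 10300 J.
State after step 1: P = 58.4 kPa, V = 136 L, T = 285 K.
Step 2 — Isothermal: T stays 285 K; PV = const ⇒ V₂ = 990 L, P₂ = 8.02 kPa.
ΔU = 0 (ideal gas, T constant).
W = nRT ln(V₂/V₁) = 3.35×8.314×285×ln(7.28) = 15800 J.
Q = ΔU + W = 15800 J.
Net over both steps: W = 26100 J, Q = 15800 J, ΔU = -10300 J.

26100 J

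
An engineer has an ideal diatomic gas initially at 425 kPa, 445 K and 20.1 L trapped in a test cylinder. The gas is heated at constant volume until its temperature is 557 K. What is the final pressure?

Isochoric: V stays 20.1 L; P/T = const ⇒ T₂ = 557 K, P₂ = 532 kPa.

532 kPa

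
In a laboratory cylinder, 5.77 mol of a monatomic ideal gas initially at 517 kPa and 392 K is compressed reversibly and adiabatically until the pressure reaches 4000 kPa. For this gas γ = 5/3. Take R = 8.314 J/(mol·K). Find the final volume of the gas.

10.7 L

V₁ = nRT₁/P₁ = 5.77×8.314×392/517 = 36.4 L.
Adiabatic: T₂/T₁ = (P₂/P₁)^((γ−1)/γ) ⇒ T₂ = 392×(7.74)^0.400 = 889 K; V₂ = 10.7 L.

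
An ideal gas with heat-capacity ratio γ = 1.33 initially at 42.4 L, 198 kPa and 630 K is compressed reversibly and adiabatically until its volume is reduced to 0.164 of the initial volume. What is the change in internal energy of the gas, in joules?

20800 J

n = P₁V₁/(RT₁) = 198×42.4/(8.314×630) = 1.60 mol.
Adiabatic: TV^(γ−1) = const ⇒ T₂ = 630×(6.10)^0.330 = 1140 K; PV^γ = const ⇒ P₂ = 2190 kPa.
For an ideal gas ΔU = nCvΔT with Cv = R/(γ−1) = 25.2 J/(mol·K).
ΔU = 1.60×25.2×(1140−630) = 20800 J.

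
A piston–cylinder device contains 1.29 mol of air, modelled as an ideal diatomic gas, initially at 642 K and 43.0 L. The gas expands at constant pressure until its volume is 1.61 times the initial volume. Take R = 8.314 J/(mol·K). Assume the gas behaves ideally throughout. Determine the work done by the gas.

4200 J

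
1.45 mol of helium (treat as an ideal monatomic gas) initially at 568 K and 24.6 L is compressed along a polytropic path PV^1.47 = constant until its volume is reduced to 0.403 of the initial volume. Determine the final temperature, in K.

P₁ = nRT₁/V₁ = 1.45×8.314×568/24.6 = 278 kPa.
Polytropic n=1.47: T₂ = T₁(V₁/V₂)^(n−1) = 568×(2.48)^0.47 = 871 K; P₂ = P₁(V₁/V₂)^n = 1060 kPa.

871 K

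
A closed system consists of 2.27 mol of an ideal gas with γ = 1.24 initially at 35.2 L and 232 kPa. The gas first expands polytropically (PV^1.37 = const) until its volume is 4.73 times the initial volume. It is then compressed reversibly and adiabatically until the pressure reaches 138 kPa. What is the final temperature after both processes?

332 K

T₁ = P₁V₁/(nR) = 232×35.2/(2.27×8.314) = 433 K.
Step 1 — Polytropic n=1.37: T₂ = T₁(V₁/V₂)^(n−1) = 433×(0.211)^0.37 = 243 K; P₂ = P₁(V₁/V₂)^n = 27.6 kPa.
W = (P₁V₁−P₂V₂)/(n−1) = (232×35.2−27.6×166)/0.37 = 9650 J.
ΔU = nCvΔT = 2.27×34.6×(243−433) = -14900 J.
Q = ΔU + W = -5230 J.
State after step 1: P = 27.6 kPa, V = 166 L, T = 243 K.
Step 2 — Adiabatic: T₂/T₁ = (P₂/P₁)^((γ−1)/γ) ⇒ T₂ = 243×(5.00)^0.194 = 332 K; V₂ = 45.5 L.
ΔU = nCvΔT = 2.27×34.6×(332−243) = 7000 J.
Q = 0 for an adiabatic process, so W = −ΔU = -7000 J.
Net over both steps: W = 2650 J, Q = -5230 J, ΔU = -7880 J.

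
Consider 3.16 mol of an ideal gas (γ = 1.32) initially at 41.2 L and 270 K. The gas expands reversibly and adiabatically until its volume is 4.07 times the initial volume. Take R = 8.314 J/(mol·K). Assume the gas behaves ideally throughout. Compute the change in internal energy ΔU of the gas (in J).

P₁ = nRT₁/V₁ = 3.16×8.314×270/41.2 = 172 kPa.
Adiabatic: TV^(γ−1) = const ⇒ T₂ = 270×(0.246)^0.320 = 172 K; PV^γ = const ⇒ P₂ = 27.0 kPa.
For an ideal gas ΔU = nCvΔT with Cv = R/(γ−1) = 26.0 J/(mol·K).
ΔU = 3.16×26.0×(172−270) = -8020 J.

-8020 J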